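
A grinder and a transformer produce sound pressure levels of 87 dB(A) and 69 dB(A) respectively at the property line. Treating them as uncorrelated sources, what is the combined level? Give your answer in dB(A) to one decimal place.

87.1 dB(A)

Incoherent sources combine by intensity addition: L_total = 10·log₁₀(Σ 10^(L_i/10)).
Σ 10^(L/10) = 10^(87/10) + 10^(69/10) = 5.091e+08.
L_total = 10·log₁₀(5.091e+08) = 87.07 dB(A).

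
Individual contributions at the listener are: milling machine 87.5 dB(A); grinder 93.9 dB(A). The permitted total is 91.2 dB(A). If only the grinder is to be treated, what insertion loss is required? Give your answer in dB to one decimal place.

Everything except the grinder sums to 10^(87.5/10) = 5.623e+08 in linear terms, 87.50 dB(A).
To meet 91.2 dB(A) overall, the treated grinder may contribute at most 10^(91.2/10) − 5.623e+08 = 7.559e+08, i.e. 88.78 dB(A).
Required insertion loss = 93.9 − 88.78 = 5.12 dB.

5.1 dB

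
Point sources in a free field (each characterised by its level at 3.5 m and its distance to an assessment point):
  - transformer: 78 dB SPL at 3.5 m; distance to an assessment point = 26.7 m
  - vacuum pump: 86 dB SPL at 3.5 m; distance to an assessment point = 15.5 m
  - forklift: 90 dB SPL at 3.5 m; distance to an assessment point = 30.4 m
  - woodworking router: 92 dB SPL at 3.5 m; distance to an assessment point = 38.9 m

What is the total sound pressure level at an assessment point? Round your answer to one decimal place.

76.8 dB SPL

Propagate each source to the receiver with L = L_ref − 20·log₁₀(r/r_ref), then add intensities.
transformer: 78 − 20·log₁₀(26.7/3.5) = 78 − 17.65 = 60.35 dB SPL.
vacuum pump: 86 − 20·log₁₀(15.5/3.5) = 86 − 12.93 = 73.07 dB SPL.
forklift: 90 − 20·log₁₀(30.4/3.5) = 90 − 18.78 = 71.22 dB SPL.
woodworking router: 92 − 20·log₁₀(38.9/3.5) = 92 − 20.92 = 71.08 dB SPL.
Σ 10^(L/10) = 4.747e+07 → L_total = 10·log₁₀(4.747e+07) = 76.76 dB SPL.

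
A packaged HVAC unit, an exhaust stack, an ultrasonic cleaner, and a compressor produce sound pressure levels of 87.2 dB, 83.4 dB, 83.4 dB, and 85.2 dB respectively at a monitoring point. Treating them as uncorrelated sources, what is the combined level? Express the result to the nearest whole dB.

91 dB

For uncorrelated sources the intensities add, so convert each level to linear form, sum, and take 10·log₁₀ of the total.
Σ 10^(L/10) = 10^(87.2/10) + 10^(83.4/10) + 10^(83.4/10) + 10^(85.2/10) = 1.293e+09.
L_total = 10·log₁₀(1.293e+09) = 91.12 dB.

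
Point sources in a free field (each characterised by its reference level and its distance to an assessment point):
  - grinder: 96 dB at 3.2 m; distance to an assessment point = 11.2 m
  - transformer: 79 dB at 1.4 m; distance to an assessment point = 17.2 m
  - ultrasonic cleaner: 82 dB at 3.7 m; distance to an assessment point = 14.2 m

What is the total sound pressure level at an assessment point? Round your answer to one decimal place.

Apply inverse-square spreading to bring every level to the receiver, then sum 10^(L/10).
grinder: 96 − 20·log₁₀(11.2/3.2) = 96 − 10.88 = 85.12 dB.
transformer: 79 − 20·log₁₀(17.2/1.4) = 79 − 21.79 = 57.21 dB.
ultrasonic cleaner: 82 − 20·log₁₀(14.2/3.7) = 82 − 11.68 = 70.32 dB.
Σ 10^(L/10) = 3.363e+08 → L_total = 10·log₁₀(3.363e+08) = 85.27 dB.

85.3 dB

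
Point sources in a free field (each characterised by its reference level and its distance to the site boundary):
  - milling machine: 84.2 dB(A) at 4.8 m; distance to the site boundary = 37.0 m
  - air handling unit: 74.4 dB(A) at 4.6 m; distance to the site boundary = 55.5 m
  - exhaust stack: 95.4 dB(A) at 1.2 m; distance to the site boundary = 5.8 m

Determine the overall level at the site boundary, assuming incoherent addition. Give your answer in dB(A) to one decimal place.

81.8 dB(A)

Apply inverse-square spreading to bring every level to the receiver, then sum 10^(L/10).
milling machine: 84.2 − 20·log₁₀(37.0/4.8) = 84.2 − 17.74 = 66.46 dB(A).
air handling unit: 74.4 − 20·log₁₀(55.5/4.6) = 74.4 − 21.63 = 52.77 dB(A).
exhaust stack: 95.4 − 20·log₁₀(5.8/1.2) = 95.4 − 13.68 = 81.72 dB(A).
Σ 10^(L/10) = 1.530e+08 → L_total = 10·log₁₀(1.530e+08) = 81.85 dB(A).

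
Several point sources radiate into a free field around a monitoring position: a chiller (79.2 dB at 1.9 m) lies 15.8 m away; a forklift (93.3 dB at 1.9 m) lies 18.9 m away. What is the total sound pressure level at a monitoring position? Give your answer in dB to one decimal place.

First find each source's level at the receiver (point-source: −20·log₁₀(r/r_ref)), then combine on an intensity basis.
chiller: 79.2 − 20·log₁₀(15.8/1.9) = 79.2 − 18.40 = 60.80 dB.
forklift: 93.3 − 20·log₁₀(18.9/1.9) = 93.3 − 19.95 = 73.35 dB.
Σ 10^(L/10) = 2.281e+07 → L_total = 10·log₁₀(2.281e+07) = 73.58 dB.

73.6 dB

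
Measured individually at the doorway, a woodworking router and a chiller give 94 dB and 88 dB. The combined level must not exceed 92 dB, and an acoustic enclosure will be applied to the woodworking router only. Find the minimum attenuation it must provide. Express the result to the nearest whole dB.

4 dB

The untreated sources together contribute 10^(88/10) = 6.310e+08, i.e. 88.00 dB.
To meet 92 dB overall, the treated woodworking router may contribute at most 10^(92/10) − 6.310e+08 = 9.539e+08, i.e. 89.80 dB.
Required insertion loss = 94 − 89.80 = 4.20 dB.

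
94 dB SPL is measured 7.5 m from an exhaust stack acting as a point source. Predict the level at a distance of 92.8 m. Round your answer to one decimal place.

72.2 dB SPL

Point-source attenuation: ΔL = 20·log₁₀(r₂/r₁) = 20·log₁₀(92.8/7.5) = 21.850 dB.
L₂ = 94 − 20·log₁₀(92.8/7.5) = 94 − 21.850 = 72.15 dB SPL.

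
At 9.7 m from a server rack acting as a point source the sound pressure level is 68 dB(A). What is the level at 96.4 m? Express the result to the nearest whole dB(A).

48 dB(A)

For a point source, L₂ = L₁ − 20·log₁₀(r₂/r₁).
L₂ = 68 − 20·log₁₀(96.4/9.7) = 68 − 19.946 = 48.05 dB(A).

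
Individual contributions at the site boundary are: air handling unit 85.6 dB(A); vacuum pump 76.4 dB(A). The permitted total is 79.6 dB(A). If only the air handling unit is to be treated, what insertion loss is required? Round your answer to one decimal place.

The untreated sources together contribute 10^(76.4/10) = 4.365e+07, i.e. 76.40 dB(A).
The limit corresponds to 10^(79.6/10) = 9.120e+07; subtracting the fixed part leaves 4.755e+07 for the air handling unit, i.e. 76.77 dB(A).
So the air handling unit must be reduced from 85.6 to 76.77 dB(A): IL = 8.83 dB.

8.8 dB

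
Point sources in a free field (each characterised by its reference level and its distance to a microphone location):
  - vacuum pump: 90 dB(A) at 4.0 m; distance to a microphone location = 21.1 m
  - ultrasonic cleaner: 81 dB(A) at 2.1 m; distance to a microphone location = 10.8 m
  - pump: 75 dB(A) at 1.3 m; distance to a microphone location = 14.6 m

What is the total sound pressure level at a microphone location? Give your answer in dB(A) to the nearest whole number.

76 dB(A)

Propagate each source to the receiver with L = L_ref − 20·log₁₀(r/r_ref), then add intensities.
vacuum pump: 90 − 20·log₁₀(21.1/4.0) = 90 − 14.44 = 75.56 dB(A).
ultrasonic cleaner: 81 − 20·log₁₀(10.8/2.1) = 81 − 14.22 = 66.78 dB(A).
pump: 75 − 20·log₁₀(14.6/1.3) = 75 − 21.01 = 53.99 dB(A).
Σ 10^(L/10) = 4.095e+07 → L_total = 10·log₁₀(4.095e+07) = 76.12 dB(A).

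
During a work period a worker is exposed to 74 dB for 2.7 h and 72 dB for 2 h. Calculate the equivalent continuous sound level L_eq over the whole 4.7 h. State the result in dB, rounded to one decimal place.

The energy average is taken in the linear domain: L_eq = 10·log₁₀[(Σ tᵢ·10^(Lᵢ/10))/T], T = 4.7 h.
Σ tᵢ·10^(Lᵢ/10) = 2.7·10^(74/10) + 2·10^(72/10) = 9.952e+07.
L_eq = 10·log₁₀(9.952e+07/4.7) = 73.26 dB.

73.3 dB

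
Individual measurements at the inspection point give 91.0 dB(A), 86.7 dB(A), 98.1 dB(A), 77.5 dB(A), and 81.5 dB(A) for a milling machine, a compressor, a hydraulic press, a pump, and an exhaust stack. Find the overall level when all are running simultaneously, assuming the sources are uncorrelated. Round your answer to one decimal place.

99.2 dB(A)

For uncorrelated sources the intensities add, so convert each level to linear form, sum, and take 10·log₁₀ of the total.
Σ 10^(L/10) = 10^(91.0/10) + 10^(86.7/10) + 10^(98.1/10) + 10^(77.5/10) + 10^(81.5/10) = 8.381e+09.
L_total = 10·log₁₀(8.381e+09) = 99.23 dB(A).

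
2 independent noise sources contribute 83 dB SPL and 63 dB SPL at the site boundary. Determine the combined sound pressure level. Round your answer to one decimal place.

For uncorrelated sources the intensities add, so convert each level to linear form, sum, and take 10·log₁₀ of the total.
Σ 10^(L/10) = 10^(83/10) + 10^(63/10) = 2.015e+08.
L_total = 10·log₁₀(2.015e+08) = 83.04 dB SPL.

83.0 dB SPL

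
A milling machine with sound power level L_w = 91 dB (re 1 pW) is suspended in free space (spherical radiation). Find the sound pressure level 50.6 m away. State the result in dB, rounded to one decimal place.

45.9 dB

The power spreads over a sphere of area 4π·r², so L_p = L_w − 10·log₁₀(4π·r²).
4π·r² = 3.217e+04 m², 10·log₁₀ of that is 45.075 dB.
L_p = 91 − 45.075 = 45.92 dB.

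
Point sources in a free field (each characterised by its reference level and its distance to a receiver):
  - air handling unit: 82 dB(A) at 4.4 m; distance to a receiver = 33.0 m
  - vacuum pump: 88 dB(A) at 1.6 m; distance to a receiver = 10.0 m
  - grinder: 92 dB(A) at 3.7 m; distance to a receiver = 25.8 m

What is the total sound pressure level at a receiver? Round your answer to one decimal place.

Propagate each source to the receiver with L = L_ref − 20·log₁₀(r/r_ref), then add intensities.
air handling unit: 82 − 20·log₁₀(33.0/4.4) = 82 − 17.50 = 64.50 dB(A).
vacuum pump: 88 − 20·log₁₀(10.0/1.6) = 88 − 15.92 = 72.08 dB(A).
grinder: 92 − 20·log₁₀(25.8/3.7) = 92 − 16.87 = 75.13 dB(A).
Σ 10^(L/10) = 5.157e+07 → L_total = 10·log₁₀(5.157e+07) = 77.12 dB(A).

77.1 dB(A)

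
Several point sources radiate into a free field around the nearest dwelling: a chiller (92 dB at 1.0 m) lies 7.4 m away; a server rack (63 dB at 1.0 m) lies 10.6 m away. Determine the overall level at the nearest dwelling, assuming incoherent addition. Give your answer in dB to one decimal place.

74.6 dB

Propagate each source to the receiver with L = L_ref − 20·log₁₀(r/r_ref), then add intensities.
chiller: 92 − 20·log₁₀(7.4/1.0) = 92 − 17.38 = 74.62 dB.
server rack: 63 − 20·log₁₀(10.6/1.0) = 63 − 20.51 = 42.49 dB.
Σ 10^(L/10) = 2.896e+07 → L_total = 10·log₁₀(2.896e+07) = 74.62 dB.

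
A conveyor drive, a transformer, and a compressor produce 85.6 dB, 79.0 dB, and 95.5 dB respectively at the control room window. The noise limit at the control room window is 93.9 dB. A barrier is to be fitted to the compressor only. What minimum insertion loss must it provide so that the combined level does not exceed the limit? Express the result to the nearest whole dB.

2 dB

Fixed contribution from the other sources: Σ 10^(L/10) = 10^(85.6/10) + 10^(79.0/10) = 4.425e+08 (86.46 dB).
To meet 93.9 dB overall, the treated compressor may contribute at most 10^(93.9/10) − 4.425e+08 = 2.012e+09, i.e. 93.04 dB.
So the compressor must be reduced from 95.5 to 93.04 dB: IL = 2.46 dB.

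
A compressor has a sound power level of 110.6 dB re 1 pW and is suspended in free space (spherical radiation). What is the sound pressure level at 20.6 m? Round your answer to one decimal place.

73.3 dB

The power spreads over a sphere of area 4π·r², so L_p = L_w − 10·log₁₀(4π·r²).
4π·r² = 5333 m², 10·log₁₀ of that is 37.269 dB.
L_p = 110.6 − 37.269 = 73.33 dB.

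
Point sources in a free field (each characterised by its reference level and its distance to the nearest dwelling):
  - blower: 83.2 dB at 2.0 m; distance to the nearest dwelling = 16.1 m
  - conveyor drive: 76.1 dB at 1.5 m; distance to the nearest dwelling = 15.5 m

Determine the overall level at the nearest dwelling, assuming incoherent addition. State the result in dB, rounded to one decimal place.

65.6 dB

Propagate each source to the receiver with L = L_ref − 20·log₁₀(r/r_ref), then add intensities.
blower: 83.2 − 20·log₁₀(16.1/2.0) = 83.2 − 18.12 = 65.08 dB.
conveyor drive: 76.1 − 20·log₁₀(15.5/1.5) = 76.1 − 20.28 = 55.82 dB.
Σ 10^(L/10) = 3.606e+06 → L_total = 10·log₁₀(3.606e+06) = 65.57 dB.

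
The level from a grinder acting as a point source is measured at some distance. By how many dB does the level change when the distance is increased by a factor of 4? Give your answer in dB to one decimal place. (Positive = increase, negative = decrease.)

Point-source spreading: ΔL = −20·log₁₀(r₂/r₁).
ΔL = −20·log₁₀(4) = -12.04 dB.

-12.0 dB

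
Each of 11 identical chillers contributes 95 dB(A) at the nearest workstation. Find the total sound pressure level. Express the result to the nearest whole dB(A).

105 dB(A)

L_total = L₁ + 10·log₁₀ N for N identical incoherent sources.
L_total = 95 + 10·log₁₀(11) = 95 + 10.414 = 105.41 dB(A).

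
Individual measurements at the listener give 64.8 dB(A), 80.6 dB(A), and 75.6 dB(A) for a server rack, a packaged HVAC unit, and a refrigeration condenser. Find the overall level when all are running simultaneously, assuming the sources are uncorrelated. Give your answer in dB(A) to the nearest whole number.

For uncorrelated sources the intensities add, so convert each level to linear form, sum, and take 10·log₁₀ of the total.
Σ 10^(L/10) = 10^(64.8/10) + 10^(80.6/10) + 10^(75.6/10) = 1.541e+08.
L_total = 10·log₁₀(1.541e+08) = 81.88 dB(A).

82 dB(A)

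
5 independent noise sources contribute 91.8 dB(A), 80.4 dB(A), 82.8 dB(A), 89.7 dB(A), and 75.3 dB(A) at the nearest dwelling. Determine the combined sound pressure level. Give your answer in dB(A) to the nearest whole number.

94 dB(A)

Incoherent sources combine by intensity addition: L_total = 10·log₁₀(Σ 10^(L_i/10)).
Σ 10^(L/10) = 10^(91.8/10) + 10^(80.4/10) + 10^(82.8/10) + 10^(89.7/10) + 10^(75.3/10) = 2.781e+09.
L_total = 10·log₁₀(2.781e+09) = 94.44 dB(A).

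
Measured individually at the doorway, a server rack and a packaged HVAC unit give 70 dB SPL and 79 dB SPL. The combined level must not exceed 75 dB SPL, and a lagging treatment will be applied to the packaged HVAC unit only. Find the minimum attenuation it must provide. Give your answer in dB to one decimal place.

The untreated sources together contribute 10^(70/10) = 1.000e+07, i.e. 70.00 dB SPL.
To meet 75 dB SPL overall, the treated packaged HVAC unit may contribute at most 10^(75/10) − 1.000e+07 = 2.162e+07, i.e. 73.35 dB SPL.
So the packaged HVAC unit must be reduced from 79 to 73.35 dB SPL: IL = 5.65 dB.

5.7 dB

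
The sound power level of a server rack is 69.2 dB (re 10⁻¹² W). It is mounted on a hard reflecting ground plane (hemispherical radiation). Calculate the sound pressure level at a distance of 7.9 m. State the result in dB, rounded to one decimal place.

43.3 dB

L_p = L_w − 10·log₁₀(2π·r²) with r = 7.9 m.
2π·r² = 392.1 m², 10·log₁₀ of that is 25.934 dB.
L_p = 69.2 − 25.934 = 43.27 dB.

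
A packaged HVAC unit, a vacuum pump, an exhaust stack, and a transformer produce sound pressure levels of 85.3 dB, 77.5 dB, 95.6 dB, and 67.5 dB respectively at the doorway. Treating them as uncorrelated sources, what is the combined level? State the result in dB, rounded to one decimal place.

96.1 dB

For uncorrelated sources the intensities add, so convert each level to linear form, sum, and take 10·log₁₀ of the total.
Σ 10^(L/10) = 10^(85.3/10) + 10^(77.5/10) + 10^(95.6/10) + 10^(67.5/10) = 4.031e+09.
L_total = 10·log₁₀(4.031e+09) = 96.05 dB.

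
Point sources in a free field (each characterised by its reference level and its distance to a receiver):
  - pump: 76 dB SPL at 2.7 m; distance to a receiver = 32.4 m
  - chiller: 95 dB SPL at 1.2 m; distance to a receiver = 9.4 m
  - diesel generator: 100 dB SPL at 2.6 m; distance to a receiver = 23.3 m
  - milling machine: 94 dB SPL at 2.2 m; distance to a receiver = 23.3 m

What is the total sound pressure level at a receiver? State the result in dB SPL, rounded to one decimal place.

First find each source's level at the receiver (point-source: −20·log₁₀(r/r_ref)), then combine on an intensity basis.
pump: 76 − 20·log₁₀(32.4/2.7) = 76 − 21.58 = 54.42 dB SPL.
chiller: 95 − 20·log₁₀(9.4/1.2) = 95 − 17.88 = 77.12 dB SPL.
diesel generator: 100 − 20·log₁₀(23.3/2.6) = 100 − 19.05 = 80.95 dB SPL.
milling machine: 94 − 20·log₁₀(23.3/2.2) = 94 − 20.50 = 73.50 dB SPL.
Σ 10^(L/10) = 1.987e+08 → L_total = 10·log₁₀(1.987e+08) = 82.98 dB SPL.

83.0 dB SPL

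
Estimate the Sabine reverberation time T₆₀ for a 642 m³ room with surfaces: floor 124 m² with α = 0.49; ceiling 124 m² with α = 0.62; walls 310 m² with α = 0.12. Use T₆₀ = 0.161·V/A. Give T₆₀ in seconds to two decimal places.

0.59 s

A = Σ Sᵢαᵢ = 124·0.49 + 124·0.62 + 310·0.12 = 174.84 m².
T₆₀ = 0.161 × 642 / 174.84 = 0.591 s.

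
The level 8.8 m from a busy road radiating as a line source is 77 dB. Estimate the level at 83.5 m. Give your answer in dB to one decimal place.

Line-source attenuation: ΔL = 10·log₁₀(r₂/r₁) = 10·log₁₀(83.5/8.8) = 9.772 dB.
L₂ = 77 − 10·log₁₀(83.5/8.8) = 77 − 9.772 = 67.23 dB.

67.2 dB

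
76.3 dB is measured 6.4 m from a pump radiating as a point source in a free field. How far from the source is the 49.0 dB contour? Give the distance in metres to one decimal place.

148.3 m

The 27.3 dB drop corresponds to a distance ratio of 10^(27.3/20) for a point source.
r₂ = 6.4·10^((76.3−49.0)/20) = 6.4·10^(27.3/20) = 148.31 m.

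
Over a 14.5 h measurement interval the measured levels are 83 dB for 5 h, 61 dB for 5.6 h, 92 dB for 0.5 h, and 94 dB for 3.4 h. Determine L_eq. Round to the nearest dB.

89 dB

L_eq = 10·log₁₀[(1/T)·Σ tᵢ·10^(Lᵢ/10)] with T = 14.5 h.
Σ tᵢ·10^(Lᵢ/10) = 5·10^(83/10) + 5.6·10^(61/10) + 0.5·10^(92/10) + 3.4·10^(94/10) = 1.034e+10.
L_eq = 10·log₁₀(1.034e+10/14.5) = 88.53 dB.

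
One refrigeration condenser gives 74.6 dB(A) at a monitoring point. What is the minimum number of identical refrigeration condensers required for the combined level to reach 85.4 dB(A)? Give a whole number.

Need L₁ + 10·log₁₀ N ≥ 85.4, i.e. log₁₀ N ≥ 1.08.
N ≥ 10^(10.8/10) = 12.023, so N = 13.

13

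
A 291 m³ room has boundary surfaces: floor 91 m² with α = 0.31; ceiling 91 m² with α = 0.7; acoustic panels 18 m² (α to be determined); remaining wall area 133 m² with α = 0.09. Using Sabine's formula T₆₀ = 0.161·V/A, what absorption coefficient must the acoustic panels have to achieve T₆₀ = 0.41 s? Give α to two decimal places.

0.58

A = 0.161·V/T₆₀ = 0.161·291/0.41 = 114.27 m² sabins.
Absorption from the other surfaces = 91·0.31 + 91·0.7 + 133·0.09 = 103.88 m², so the acoustic panels must supply 10.39 m² over 18 m².
α = 10.39/18 = 0.577.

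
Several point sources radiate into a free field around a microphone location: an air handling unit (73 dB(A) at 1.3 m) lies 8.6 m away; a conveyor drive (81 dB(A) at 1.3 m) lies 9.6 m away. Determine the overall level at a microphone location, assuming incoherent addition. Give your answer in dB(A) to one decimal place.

First find each source's level at the receiver (point-source: −20·log₁₀(r/r_ref)), then combine on an intensity basis.
air handling unit: 73 − 20·log₁₀(8.6/1.3) = 73 − 16.41 = 56.59 dB(A).
conveyor drive: 81 − 20·log₁₀(9.6/1.3) = 81 − 17.37 = 63.63 dB(A).
Σ 10^(L/10) = 2.764e+06 → L_total = 10·log₁₀(2.764e+06) = 64.42 dB(A).

64.4 dB(A)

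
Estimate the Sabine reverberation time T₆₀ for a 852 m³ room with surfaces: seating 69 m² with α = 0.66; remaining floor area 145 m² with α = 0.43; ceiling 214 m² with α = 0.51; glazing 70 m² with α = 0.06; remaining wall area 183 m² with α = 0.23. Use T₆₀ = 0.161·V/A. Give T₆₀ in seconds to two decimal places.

0.52 s

Total absorption A = 69·0.66 + 145·0.43 + 214·0.51 + 70·0.06 + 183·0.23 = 263.32 m² sabins.
T₆₀ = 0.161 × 852 / 263.32 = 0.521 s.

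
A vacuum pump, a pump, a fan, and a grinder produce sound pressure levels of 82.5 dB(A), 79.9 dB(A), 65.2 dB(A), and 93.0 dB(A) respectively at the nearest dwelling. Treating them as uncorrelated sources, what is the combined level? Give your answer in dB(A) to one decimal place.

For uncorrelated sources the intensities add, so convert each level to linear form, sum, and take 10·log₁₀ of the total.
Σ 10^(L/10) = 10^(82.5/10) + 10^(79.9/10) + 10^(65.2/10) + 10^(93.0/10) = 2.274e+09.
L_total = 10·log₁₀(2.274e+09) = 93.57 dB(A).

93.6 dB(A)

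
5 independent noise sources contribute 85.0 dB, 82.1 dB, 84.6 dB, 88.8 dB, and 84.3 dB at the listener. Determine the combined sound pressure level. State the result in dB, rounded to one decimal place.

92.5 dB

For uncorrelated sources the intensities add, so convert each level to linear form, sum, and take 10·log₁₀ of the total.
Σ 10^(L/10) = 10^(85.0/10) + 10^(82.1/10) + 10^(84.6/10) + 10^(88.8/10) + 10^(84.3/10) = 1.795e+09.
L_total = 10·log₁₀(1.795e+09) = 92.54 dB.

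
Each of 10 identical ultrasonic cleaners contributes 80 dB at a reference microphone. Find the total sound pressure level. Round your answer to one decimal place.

90.0 dB

N identical incoherent sources raise the level by 10·log₁₀ N.
L_total = 80 + 10·log₁₀(10) = 80 + 10.000 = 90.00 dB.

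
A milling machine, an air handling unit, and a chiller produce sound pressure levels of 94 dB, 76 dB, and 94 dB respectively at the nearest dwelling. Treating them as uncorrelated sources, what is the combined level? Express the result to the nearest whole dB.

97 dB

Incoherent sources combine by intensity addition: L_total = 10·log₁₀(Σ 10^(L_i/10)).
Σ 10^(L/10) = 10^(94/10) + 10^(76/10) + 10^(94/10) = 5.064e+09.
L_total = 10·log₁₀(5.064e+09) = 97.04 dB.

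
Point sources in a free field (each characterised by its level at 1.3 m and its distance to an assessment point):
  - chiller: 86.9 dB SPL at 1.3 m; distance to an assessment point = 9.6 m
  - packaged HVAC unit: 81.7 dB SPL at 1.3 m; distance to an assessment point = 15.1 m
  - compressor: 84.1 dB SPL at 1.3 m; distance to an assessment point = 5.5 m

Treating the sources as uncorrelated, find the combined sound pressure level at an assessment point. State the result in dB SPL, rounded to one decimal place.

73.9 dB SPL

Apply inverse-square spreading to bring every level to the receiver, then sum 10^(L/10).
chiller: 86.9 − 20·log₁₀(9.6/1.3) = 86.9 − 17.37 = 69.53 dB SPL.
packaged HVAC unit: 81.7 − 20·log₁₀(15.1/1.3) = 81.7 − 21.30 = 60.40 dB SPL.
compressor: 84.1 − 20·log₁₀(5.5/1.3) = 84.1 − 12.53 = 71.57 dB SPL.
Σ 10^(L/10) = 2.444e+07 → L_total = 10·log₁₀(2.444e+07) = 73.88 dB SPL.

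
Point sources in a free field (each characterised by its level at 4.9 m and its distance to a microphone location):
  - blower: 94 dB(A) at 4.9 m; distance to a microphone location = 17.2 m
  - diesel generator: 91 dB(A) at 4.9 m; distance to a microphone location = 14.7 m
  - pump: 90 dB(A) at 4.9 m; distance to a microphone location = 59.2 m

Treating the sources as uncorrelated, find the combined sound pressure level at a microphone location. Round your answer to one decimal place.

Apply inverse-square spreading to bring every level to the receiver, then sum 10^(L/10).
blower: 94 − 20·log₁₀(17.2/4.9) = 94 − 10.91 = 83.09 dB(A).
diesel generator: 91 − 20·log₁₀(14.7/4.9) = 91 − 9.54 = 81.46 dB(A).
pump: 90 − 20·log₁₀(59.2/4.9) = 90 − 21.64 = 68.36 dB(A).
Σ 10^(L/10) = 3.506e+08 → L_total = 10·log₁₀(3.506e+08) = 85.45 dB(A).

85.4 dB(A)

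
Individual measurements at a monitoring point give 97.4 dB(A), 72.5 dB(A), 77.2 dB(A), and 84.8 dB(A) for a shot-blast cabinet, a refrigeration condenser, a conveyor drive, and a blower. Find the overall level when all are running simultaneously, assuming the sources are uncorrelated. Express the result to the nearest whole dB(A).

Incoherent sources combine by intensity addition: L_total = 10·log₁₀(Σ 10^(L_i/10)).
Σ 10^(L/10) = 10^(97.4/10) + 10^(72.5/10) + 10^(77.2/10) + 10^(84.8/10) = 5.868e+09.
L_total = 10·log₁₀(5.868e+09) = 97.68 dB(A).

98 dB(A)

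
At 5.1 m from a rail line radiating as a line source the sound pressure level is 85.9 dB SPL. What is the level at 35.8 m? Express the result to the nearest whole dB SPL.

77 dB SPL

For a line source, L₂ = L₁ − 10·log₁₀(r₂/r₁).
L₂ = 85.9 − 10·log₁₀(35.8/5.1) = 85.9 − 8.463 = 77.44 dB SPL.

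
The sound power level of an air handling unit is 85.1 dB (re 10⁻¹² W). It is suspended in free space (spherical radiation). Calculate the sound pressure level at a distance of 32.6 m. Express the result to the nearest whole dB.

The power spreads over a sphere of area 4π·r², so L_p = L_w − 10·log₁₀(4π·r²).
4π·r² = 1.336e+04 m², 10·log₁₀ of that is 41.256 dB.
L_p = 85.1 − 41.256 = 43.84 dB.

44 dB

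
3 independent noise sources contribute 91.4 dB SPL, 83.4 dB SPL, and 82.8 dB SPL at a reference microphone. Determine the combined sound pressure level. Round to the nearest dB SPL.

93 dB SPL

Incoherent sources combine by intensity addition: L_total = 10·log₁₀(Σ 10^(L_i/10)).
Σ 10^(L/10) = 10^(91.4/10) + 10^(83.4/10) + 10^(82.8/10) = 1.790e+09.
L_total = 10·log₁₀(1.790e+09) = 92.53 dB SPL.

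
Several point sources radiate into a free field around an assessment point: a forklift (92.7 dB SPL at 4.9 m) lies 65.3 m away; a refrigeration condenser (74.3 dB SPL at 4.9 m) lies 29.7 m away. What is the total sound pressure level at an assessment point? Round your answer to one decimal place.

70.5 dB SPL

Propagate each source to the receiver with L = L_ref − 20·log₁₀(r/r_ref), then add intensities.
forklift: 92.7 − 20·log₁₀(65.3/4.9) = 92.7 − 22.49 = 70.21 dB SPL.
refrigeration condenser: 74.3 − 20·log₁₀(29.7/4.9) = 74.3 − 15.65 = 58.65 dB SPL.
Σ 10^(L/10) = 1.122e+07 → L_total = 10·log₁₀(1.122e+07) = 70.50 dB SPL.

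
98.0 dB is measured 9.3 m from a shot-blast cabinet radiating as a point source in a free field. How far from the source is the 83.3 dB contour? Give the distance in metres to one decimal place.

The 14.7 dB drop corresponds to a distance ratio of 10^(14.7/20) for a point source.
r₂ = 9.3·10^((98.0−83.3)/20) = 9.3·10^(14.7/20) = 50.52 m.

50.5 m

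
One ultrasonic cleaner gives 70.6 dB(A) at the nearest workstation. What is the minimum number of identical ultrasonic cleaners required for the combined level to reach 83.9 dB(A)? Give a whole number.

Need L₁ + 10·log₁₀ N ≥ 83.9, i.e. log₁₀ N ≥ 1.33.
N ≥ 10^(13.3/10) = 21.380, so N = 22.

22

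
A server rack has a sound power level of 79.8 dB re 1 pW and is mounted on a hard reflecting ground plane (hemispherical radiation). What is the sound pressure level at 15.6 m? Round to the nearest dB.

48 dB

L_p = L_w − 10·log₁₀(2π·r²) with r = 15.6 m.
2π·r² = 1529 m², 10·log₁₀ of that is 31.844 dB.
L_p = 79.8 − 31.844 = 47.96 dB.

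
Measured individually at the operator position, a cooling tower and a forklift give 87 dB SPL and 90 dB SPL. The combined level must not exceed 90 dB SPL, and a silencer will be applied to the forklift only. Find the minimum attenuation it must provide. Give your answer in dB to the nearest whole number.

3 dB

Everything except the forklift sums to 10^(87/10) = 5.012e+08 in linear terms, 87.00 dB SPL.
The limit corresponds to 10^(90/10) = 1.000e+09; subtracting the fixed part leaves 4.988e+08 for the forklift, i.e. 86.98 dB SPL.
So the forklift must be reduced from 90 to 86.98 dB SPL: IL = 3.02 dB.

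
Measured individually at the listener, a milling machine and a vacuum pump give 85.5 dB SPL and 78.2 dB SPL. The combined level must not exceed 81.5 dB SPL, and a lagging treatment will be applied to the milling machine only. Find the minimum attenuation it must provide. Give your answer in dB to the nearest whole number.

Everything except the milling machine sums to 10^(78.2/10) = 6.607e+07 in linear terms, 78.20 dB SPL.
To meet 81.5 dB SPL overall, the treated milling machine may contribute at most 10^(81.5/10) − 6.607e+07 = 7.518e+07, i.e. 78.76 dB SPL.
So the milling machine must be reduced from 85.5 to 78.76 dB SPL: IL = 6.74 dB.

7 dB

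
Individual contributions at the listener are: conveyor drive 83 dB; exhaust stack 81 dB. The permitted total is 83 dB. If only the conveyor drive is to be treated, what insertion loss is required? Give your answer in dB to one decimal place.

The untreated sources together contribute 10^(81/10) = 1.259e+08, i.e. 81.00 dB.
The limit corresponds to 10^(83/10) = 1.995e+08; subtracting the fixed part leaves 7.363e+07 for the conveyor drive, i.e. 78.67 dB.
So the conveyor drive must be reduced from 83 to 78.67 dB: IL = 4.33 dB.

4.3 dB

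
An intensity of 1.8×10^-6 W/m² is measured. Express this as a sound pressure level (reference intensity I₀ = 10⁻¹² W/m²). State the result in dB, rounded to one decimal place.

Dividing by I₀ shifts the exponent by 12: I/I₀ = 1.8×10^6.
L = 10·(0.2553 + 6) = 62.55 dB.

62.6 dB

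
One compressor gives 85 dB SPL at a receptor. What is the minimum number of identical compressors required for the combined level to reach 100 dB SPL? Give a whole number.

Need L₁ + 10·log₁₀ N ≥ 100, i.e. log₁₀ N ≥ 1.50.
N ≥ 10^(15.0/10) = 31.623, so N = 32.

32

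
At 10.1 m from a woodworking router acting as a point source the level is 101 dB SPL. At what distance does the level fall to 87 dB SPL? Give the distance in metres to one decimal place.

For a point source L₁ − L₂ = 20·log₁₀(r₂/r₁), so r₂ = r₁·10^((L₁−L₂)/20).
r₂ = 10.1·10^((101−87)/20) = 10.1·10^(14.0/20) = 50.62 m.

50.6 m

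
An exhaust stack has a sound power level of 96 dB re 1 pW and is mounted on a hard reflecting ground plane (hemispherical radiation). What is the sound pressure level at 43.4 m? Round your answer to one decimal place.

L_p = L_w − 10·log₁₀(2π·r²) with r = 43.4 m.
2π·r² = 1.183e+04 m², 10·log₁₀ of that is 40.732 dB.
L_p = 96 − 40.732 = 55.27 dB.

55.3 dB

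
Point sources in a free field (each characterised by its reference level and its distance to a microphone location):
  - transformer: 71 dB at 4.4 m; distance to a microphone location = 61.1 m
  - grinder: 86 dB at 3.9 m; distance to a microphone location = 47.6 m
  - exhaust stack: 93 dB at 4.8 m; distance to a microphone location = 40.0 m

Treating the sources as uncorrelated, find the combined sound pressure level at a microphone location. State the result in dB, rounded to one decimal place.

75.0 dB

Apply inverse-square spreading to bring every level to the receiver, then sum 10^(L/10).
transformer: 71 − 20·log₁₀(61.1/4.4) = 71 − 22.85 = 48.15 dB.
grinder: 86 − 20·log₁₀(47.6/3.9) = 86 − 21.73 = 64.27 dB.
exhaust stack: 93 − 20·log₁₀(40.0/4.8) = 93 − 18.42 = 74.58 dB.
Σ 10^(L/10) = 3.147e+07 → L_total = 10·log₁₀(3.147e+07) = 74.98 dB.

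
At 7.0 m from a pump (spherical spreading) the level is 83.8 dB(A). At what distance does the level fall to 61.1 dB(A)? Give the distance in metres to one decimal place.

The 22.7 dB drop corresponds to a distance ratio of 10^(22.7/20) for a point source.
r₂ = 7.0·10^((83.8−61.1)/20) = 7.0·10^(22.7/20) = 95.52 m.

95.5 m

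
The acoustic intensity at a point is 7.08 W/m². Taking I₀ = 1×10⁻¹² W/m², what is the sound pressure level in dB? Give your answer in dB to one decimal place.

Dividing by I₀ shifts the exponent by 12: I/I₀ = 7.08×10^12.
L = 10·(0.8500 + 12) = 128.50 dB.

128.5 dB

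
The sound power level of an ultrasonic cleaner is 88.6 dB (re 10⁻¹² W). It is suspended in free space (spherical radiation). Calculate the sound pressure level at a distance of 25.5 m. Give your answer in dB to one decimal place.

L_p = L_w − 10·log₁₀(4π·r²) with r = 25.5 m.
4π·r² = 8171 m², 10·log₁₀ of that is 39.123 dB.
L_p = 88.6 − 39.123 = 49.48 dB.

49.5 dB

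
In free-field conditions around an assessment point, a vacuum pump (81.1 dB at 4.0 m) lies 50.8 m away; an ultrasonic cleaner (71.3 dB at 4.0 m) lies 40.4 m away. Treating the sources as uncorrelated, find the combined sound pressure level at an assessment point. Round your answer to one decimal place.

59.7 dB

Apply inverse-square spreading to bring every level to the receiver, then sum 10^(L/10).
vacuum pump: 81.1 − 20·log₁₀(50.8/4.0) = 81.1 − 22.08 = 59.02 dB.
ultrasonic cleaner: 71.3 − 20·log₁₀(40.4/4.0) = 71.3 − 20.09 = 51.21 dB.
Σ 10^(L/10) = 9.310e+05 → L_total = 10·log₁₀(9.310e+05) = 59.69 dB.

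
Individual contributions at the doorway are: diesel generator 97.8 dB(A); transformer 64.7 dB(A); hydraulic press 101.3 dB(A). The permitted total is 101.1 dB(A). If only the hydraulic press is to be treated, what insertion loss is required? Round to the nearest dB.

3 dB

Fixed contribution from the other sources: Σ 10^(L/10) = 10^(97.8/10) + 10^(64.7/10) = 6.029e+09 (97.80 dB(A)).
To meet 101.1 dB(A) overall, the treated hydraulic press may contribute at most 10^(101.1/10) − 6.029e+09 = 6.854e+09, i.e. 98.36 dB(A).
So the hydraulic press must be reduced from 101.3 to 98.36 dB(A): IL = 2.94 dB.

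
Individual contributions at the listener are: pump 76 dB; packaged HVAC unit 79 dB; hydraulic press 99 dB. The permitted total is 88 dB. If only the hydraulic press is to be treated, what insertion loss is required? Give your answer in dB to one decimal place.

11.9 dB

Fixed contribution from the other sources: Σ 10^(L/10) = 10^(76/10) + 10^(79/10) = 1.192e+08 (80.76 dB).
To meet 88 dB overall, the treated hydraulic press may contribute at most 10^(88/10) − 1.192e+08 = 5.117e+08, i.e. 87.09 dB.
Required insertion loss = 99 − 87.09 = 11.91 dB.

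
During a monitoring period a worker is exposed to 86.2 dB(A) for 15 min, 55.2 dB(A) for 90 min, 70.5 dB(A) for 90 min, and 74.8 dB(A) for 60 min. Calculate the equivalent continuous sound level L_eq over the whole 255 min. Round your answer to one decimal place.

Weight each interval's intensity by its duration and average over T = 255 min:
Σ tᵢ·10^(Lᵢ/10) = 15·10^(86.2/10) + 90·10^(55.2/10) + 90·10^(70.5/10) + 60·10^(74.8/10) = 9.105e+09.
L_eq = 10·log₁₀(9.105e+09/255) = 75.53 dB(A).

75.5 dB(A)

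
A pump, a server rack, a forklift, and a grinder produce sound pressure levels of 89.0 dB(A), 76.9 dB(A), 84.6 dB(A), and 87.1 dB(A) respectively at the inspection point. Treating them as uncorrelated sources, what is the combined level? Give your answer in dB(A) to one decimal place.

For uncorrelated sources the intensities add, so convert each level to linear form, sum, and take 10·log₁₀ of the total.
Σ 10^(L/10) = 10^(89.0/10) + 10^(76.9/10) + 10^(84.6/10) + 10^(87.1/10) = 1.645e+09.
L_total = 10·log₁₀(1.645e+09) = 92.16 dB(A).

92.2 dB(A)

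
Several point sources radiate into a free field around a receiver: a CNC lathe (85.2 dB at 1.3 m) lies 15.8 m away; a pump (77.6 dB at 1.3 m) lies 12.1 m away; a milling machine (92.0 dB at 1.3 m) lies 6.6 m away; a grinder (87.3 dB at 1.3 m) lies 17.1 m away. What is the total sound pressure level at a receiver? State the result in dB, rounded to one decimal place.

Propagate each source to the receiver with L = L_ref − 20·log₁₀(r/r_ref), then add intensities.
CNC lathe: 85.2 − 20·log₁₀(15.8/1.3) = 85.2 − 21.69 = 63.51 dB.
pump: 77.6 − 20·log₁₀(12.1/1.3) = 77.6 − 19.38 = 58.22 dB.
milling machine: 92.0 − 20·log₁₀(6.6/1.3) = 92.0 − 14.11 = 77.89 dB.
grinder: 87.3 − 20·log₁₀(17.1/1.3) = 87.3 − 22.38 = 64.92 dB.
Σ 10^(L/10) = 6.750e+07 → L_total = 10·log₁₀(6.750e+07) = 78.29 dB.

78.3 dB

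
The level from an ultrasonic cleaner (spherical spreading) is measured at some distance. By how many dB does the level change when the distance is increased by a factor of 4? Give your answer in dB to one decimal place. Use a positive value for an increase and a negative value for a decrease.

-12.0 dB

Point-source spreading: ΔL = −20·log₁₀(r₂/r₁).
ΔL = −20·log₁₀(4) = -12.04 dB.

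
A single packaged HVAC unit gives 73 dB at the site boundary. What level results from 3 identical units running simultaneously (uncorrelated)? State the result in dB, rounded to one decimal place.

With 3 equal, uncorrelated contributions the intensity is 3× that of one unit, giving a rise of 10·log₁₀ 3.
L_total = 73 + 10·log₁₀(3) = 73 + 4.771 = 77.77 dB.

77.8 dB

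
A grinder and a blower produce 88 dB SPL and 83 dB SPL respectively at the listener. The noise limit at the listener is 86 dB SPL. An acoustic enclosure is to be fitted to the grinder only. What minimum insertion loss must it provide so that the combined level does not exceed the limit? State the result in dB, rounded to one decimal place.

5.0 dB

Everything except the grinder sums to 10^(83/10) = 1.995e+08 in linear terms, 83.00 dB SPL.
To meet 86 dB SPL overall, the treated grinder may contribute at most 10^(86/10) − 1.995e+08 = 1.986e+08, i.e. 82.98 dB SPL.
Required insertion loss = 88 − 82.98 = 5.02 dB.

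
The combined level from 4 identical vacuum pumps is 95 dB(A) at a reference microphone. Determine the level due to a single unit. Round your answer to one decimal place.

89.0 dB(A)

Dividing the total intensity by 4 lowers the level by 10·log₁₀ 4 = 6.021 dB: L₁ = 95 − 6.021.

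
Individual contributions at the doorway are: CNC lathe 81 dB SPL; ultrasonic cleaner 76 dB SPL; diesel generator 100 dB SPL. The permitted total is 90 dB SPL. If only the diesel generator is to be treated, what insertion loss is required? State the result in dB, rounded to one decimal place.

10.8 dB

The untreated sources together contribute 10^(81/10) + 10^(76/10) = 1.657e+08, i.e. 82.19 dB SPL.
To meet 90 dB SPL overall, the treated diesel generator may contribute at most 10^(90/10) − 1.657e+08 = 8.343e+08, i.e. 89.21 dB SPL.
Required insertion loss = 100 − 89.21 = 10.79 dB.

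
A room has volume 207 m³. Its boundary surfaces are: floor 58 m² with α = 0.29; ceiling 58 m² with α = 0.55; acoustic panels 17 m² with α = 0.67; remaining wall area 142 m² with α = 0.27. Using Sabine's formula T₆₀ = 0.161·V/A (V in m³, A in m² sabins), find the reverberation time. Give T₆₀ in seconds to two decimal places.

A = Σ Sᵢαᵢ = 58·0.29 + 58·0.55 + 17·0.67 + 142·0.27 = 98.45 m².
T₆₀ = 0.161·V/A = 0.161·207/98.45 = 0.339 s.

0.34 s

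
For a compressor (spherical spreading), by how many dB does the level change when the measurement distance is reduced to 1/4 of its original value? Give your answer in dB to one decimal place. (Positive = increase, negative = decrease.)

+12.0 dB

Point-source spreading: ΔL = −20·log₁₀(r₂/r₁).
ΔL = −20·log₁₀(0.25) = +12.04 dB.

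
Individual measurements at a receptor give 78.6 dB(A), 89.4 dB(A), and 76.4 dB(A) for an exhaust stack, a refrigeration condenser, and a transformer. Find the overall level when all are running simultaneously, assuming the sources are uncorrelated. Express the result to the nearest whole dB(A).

90 dB(A)

Incoherent sources combine by intensity addition: L_total = 10·log₁₀(Σ 10^(L_i/10)).
Σ 10^(L/10) = 10^(78.6/10) + 10^(89.4/10) + 10^(76.4/10) = 9.871e+08.
L_total = 10·log₁₀(9.871e+08) = 89.94 dB(A).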